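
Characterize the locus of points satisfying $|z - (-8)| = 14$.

|z - z0| = r describes a circle centered at z0 with radius r
Here z0 = -8 and r = 14
Locus: Circle centered at (-8, 0) with radius 14


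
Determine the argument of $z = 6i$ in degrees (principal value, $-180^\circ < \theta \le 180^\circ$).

a = 0 and b > 0, so z lies on the positive imaginary axis: θ = 90°


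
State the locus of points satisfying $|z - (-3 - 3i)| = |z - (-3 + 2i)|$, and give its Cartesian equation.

|z - z1| = |z - z2| means z is equidistant from z1 and z2,
i.e. the perpendicular bisector of the segment from (-3, -3) to (-3, 2) (midpoint (-3, -1/2)).
With z = x + yi, square both sides:
(x - (-3))^2 + (y - (-3))^2 = (x - (-3))^2 + (y - 2)^2
The x^2 and y^2 terms cancel: 0x + 10y = 13 - 18 = -5
Simplify: y = -1/2
Locus: Perpendicular bisector of the segment from (-3, -3) to (-3, 2): the line y = -1/2


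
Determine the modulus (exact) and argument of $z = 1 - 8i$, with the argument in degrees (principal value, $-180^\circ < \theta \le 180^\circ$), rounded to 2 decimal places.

|z| = sqrt(1^2 + (-8)^2) = sqrt(65)
arg(z) = arctan(b/a) = arctan(-8/1) (quadrant-adjusted) = -82.87°


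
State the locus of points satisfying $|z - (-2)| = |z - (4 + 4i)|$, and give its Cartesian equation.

|z - z1| = |z - z2| means z is equidistant from z1 and z2,
i.e. the perpendicular bisector of the segment from (-2, 0) to (4, 4) (midpoint (1, 2)).
With z = x + yi, square both sides:
(x - (-2))^2 + (y - 0)^2 = (x - 4)^2 + (y - 4)^2
The x^2 and y^2 terms cancel: 12x + 8y = 32 - 4 = 28
Simplify: 3x + 2y = 7
Locus: Perpendicular bisector of the segment from (-2, 0) to (4, 4): the line 3x + 2y = 7


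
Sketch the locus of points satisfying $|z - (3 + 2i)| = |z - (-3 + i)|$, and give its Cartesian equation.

|z - z1| = |z - z2| means z is equidistant from z1 and z2,
i.e. the perpendicular bisector of the segment from (3, 2) to (-3, 1) (midpoint (0, 3/2)).
With z = x + yi, square both sides:
(x - 3)^2 + (y - 2)^2 = (x - (-3))^2 + (y - 1)^2
The x^2 and y^2 terms cancel: -12x + (-2)y = 10 - 13 = -3
Simplify: 12x + 2y = 3
Locus: Perpendicular bisector of the segment from (3, 2) to (-3, 1): the line 12x + 2y = 3


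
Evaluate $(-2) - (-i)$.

(-2 - 0) + (0 - (-1))i = -2 + i


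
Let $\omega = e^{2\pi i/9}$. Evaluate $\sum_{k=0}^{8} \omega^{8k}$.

Let ζ = ω^8 = e^(2πi·8/9). Since 9 ∤ 8, ζ ≠ 1.
Sum = Σ_{k=0}^{8} ζ^k = (ζ^9 - 1)/(ζ - 1) = (ω^{8·9} - 1)/(ζ - 1) = (1 - 1)/(ζ - 1) = 0


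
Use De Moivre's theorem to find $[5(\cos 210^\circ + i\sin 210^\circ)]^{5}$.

By De Moivre: z^n = r^n(cos(nθ) + i sin(nθ))
= 5^5(cos(5*210°) + i sin(5*210°))
= 3125(cos 330° + i sin 330°)
= 3125*sqrt(3)/2 - (3125/2)i


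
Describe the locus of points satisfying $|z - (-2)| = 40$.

|z - z0| = r describes a circle centered at z0 with radius r
Here z0 = -2 and r = 40
Locus: Circle centered at (-2, 0) with radius 40


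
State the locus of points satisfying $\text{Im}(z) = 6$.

Im(z) = y where z = x + yi; the equation y = 6 is satisfied by all points with that y-coordinate
Locus: Horizontal line y = 6


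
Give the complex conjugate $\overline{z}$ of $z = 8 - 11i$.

If z = a + bi, then conjugate(z) = a - bi
conjugate(8 - 11i) = 8 + 11i


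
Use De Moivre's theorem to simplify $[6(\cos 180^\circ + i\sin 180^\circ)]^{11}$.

By De Moivre: z^n = r^n(cos(nθ) + i sin(nθ))
= 6^11(cos(11*180°) + i sin(11*180°))
= 362797056(cos 180° + i sin 180°)
= -362797056


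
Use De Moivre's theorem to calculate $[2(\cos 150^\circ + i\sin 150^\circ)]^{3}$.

By De Moivre: z^n = r^n(cos(nθ) + i sin(nθ))
= 2^3(cos(3*150°) + i sin(3*150°))
= 8(cos 90° + i sin 90°)
= 8i


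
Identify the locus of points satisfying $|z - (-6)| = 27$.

|z - z0| = r describes a circle centered at z0 with radius r
Here z0 = -6 and r = 27
Locus: Circle centered at (-6, 0) with radius 27


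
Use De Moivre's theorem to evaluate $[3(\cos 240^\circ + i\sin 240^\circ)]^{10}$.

By De Moivre: z^n = r^n(cos(nθ) + i sin(nθ))
= 3^10(cos(10*240°) + i sin(10*240°))
= 59049(cos 240° + i sin 240°)
= -59049/2 - (59049*sqrt(3)/2)i


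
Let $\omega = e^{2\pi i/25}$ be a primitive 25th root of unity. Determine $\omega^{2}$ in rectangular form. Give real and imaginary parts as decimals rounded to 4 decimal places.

ω^2 = e^(2πi·2/25) = e^(i·4π/25)
= cos(4π/25) + i sin(4π/25)
= 0.8763 + 0.4818i


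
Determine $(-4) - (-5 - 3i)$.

(-4 - (-5)) + (0 - (-3))i = 1 + 3i


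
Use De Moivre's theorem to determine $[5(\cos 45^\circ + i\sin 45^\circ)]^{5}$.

By De Moivre: z^n = r^n(cos(nθ) + i sin(nθ))
= 5^5(cos(5*45°) + i sin(5*45°))
= 3125(cos 225° + i sin 225°)
= -3125*sqrt(2)/2 - (3125*sqrt(2)/2)i


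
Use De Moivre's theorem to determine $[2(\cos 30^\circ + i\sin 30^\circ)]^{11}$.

By De Moivre: z^n = r^n(cos(nθ) + i sin(nθ))
= 2^11(cos(11*30°) + i sin(11*30°))
= 2048(cos 330° + i sin 330°)
= 1024*sqrt(3) - 1024i


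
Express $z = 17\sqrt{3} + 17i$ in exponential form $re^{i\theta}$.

r = |z| = sqrt((17*sqrt(3))^2 + (17)^2) = sqrt(867 + 289) = sqrt(1156) = 34
θ = arctan(b/a) = arctan(17/29.4449) (quadrant-adjusted) = 30° = π/6
z = 34e^(i*π/6)


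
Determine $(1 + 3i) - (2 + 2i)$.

(1 - 2) + (3 - 2)i = -1 + i


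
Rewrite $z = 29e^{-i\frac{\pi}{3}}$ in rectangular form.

a = r cos θ = 29 * 1/2 = 29/2
b = r sin θ = 29 * -sqrt(3)/2 = -29*sqrt(3)/2
z = 29/2 - (29*sqrt(3)/2)i


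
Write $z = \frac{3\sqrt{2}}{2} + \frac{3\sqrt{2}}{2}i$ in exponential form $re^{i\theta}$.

r = |z| = sqrt((3*sqrt(2)/2)^2 + (3*sqrt(2)/2)^2) = sqrt(9/2 + 9/2) = sqrt(9) = 3
θ = arctan(b/a) = arctan(2.1213/2.1213) (quadrant-adjusted) = 45° = π/4
z = 3e^(i*π/4)


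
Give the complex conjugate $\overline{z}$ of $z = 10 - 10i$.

If z = a + bi, then conjugate(z) = a - bi
conjugate(10 - 10i) = 10 + 10i


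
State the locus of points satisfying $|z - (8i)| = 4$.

|z - z0| = r describes a circle centered at z0 with radius r
Here z0 = 8i and r = 4
Locus: Circle centered at (0, 8) with radius 4


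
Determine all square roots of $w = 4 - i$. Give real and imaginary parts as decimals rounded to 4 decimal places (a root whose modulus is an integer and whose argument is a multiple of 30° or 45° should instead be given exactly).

|w| = sqrt(17) ≈ 4.123106, arg(w) ≈ 345.963757°
Root modulus = sqrt(17)^(1/2) ≈ 2.030543
Root arguments: θ_k = (arg(w) + 360°k)/2 for k = 0, 1, ..., 1
Compute each root as (root modulus)(cos θ_k + i sin θ_k) using full-precision intermediates, then round to 4 decimal places.
Roots: -2.0153 + 0.2481i, 2.0153 - 0.2481i


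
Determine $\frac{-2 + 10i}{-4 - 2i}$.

Multiply numerator and denominator by conjugate (-4 + 2i):
= (-2 + 10i)(-4 + 2i) / ((-4)^2 + (-2)^2)
= (-12 - 44i) / 20
Divide through by 4: (-3 - 11i) / 5
= -3/5 - (11/5)i


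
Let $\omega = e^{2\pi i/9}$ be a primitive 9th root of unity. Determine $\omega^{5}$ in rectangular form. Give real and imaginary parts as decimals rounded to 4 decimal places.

ω^5 = e^(2πi·5/9) = e^(i·10π/9)
= cos(10π/9) + i sin(10π/9)
= -0.9397 - 0.3420i


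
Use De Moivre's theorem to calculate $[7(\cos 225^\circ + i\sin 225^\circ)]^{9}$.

By De Moivre: z^n = r^n(cos(nθ) + i sin(nθ))
= 7^9(cos(9*225°) + i sin(9*225°))
= 40353607(cos 225° + i sin 225°)
= -40353607*sqrt(2)/2 - (40353607*sqrt(2)/2)i


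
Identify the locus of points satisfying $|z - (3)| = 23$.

|z - z0| = r describes a circle centered at z0 with radius r
Here z0 = 3 and r = 23
Locus: Circle centered at (3, 0) with radius 23


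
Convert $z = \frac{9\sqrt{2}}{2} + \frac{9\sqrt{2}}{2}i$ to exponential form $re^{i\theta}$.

r = |z| = sqrt((9*sqrt(2)/2)^2 + (9*sqrt(2)/2)^2) = sqrt(81/2 + 81/2) = sqrt(81) = 9
θ = arctan(b/a) = arctan(6.364/6.364) (quadrant-adjusted) = 45° = π/4
z = 9e^(i*π/4)


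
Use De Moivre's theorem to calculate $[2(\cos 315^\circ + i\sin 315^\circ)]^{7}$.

By De Moivre: z^n = r^n(cos(nθ) + i sin(nθ))
= 2^7(cos(7*315°) + i sin(7*315°))
= 128(cos 45° + i sin 45°)
= 64*sqrt(2) + 64*sqrt(2)i


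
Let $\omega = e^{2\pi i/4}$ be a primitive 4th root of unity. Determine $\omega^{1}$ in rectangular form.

ω^1 = e^(2πi·1/4) = e^(i·1π/2)
= cos(1π/2) + i sin(1π/2)
= i


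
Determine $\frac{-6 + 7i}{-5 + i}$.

Multiply numerator and denominator by conjugate (-5 - i):
= (-6 + 7i)(-5 - i) / ((-5)^2 + 1^2)
= (37 - 29i) / 26
= 37/26 - (29/26)i


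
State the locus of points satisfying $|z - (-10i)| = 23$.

|z - z0| = r describes a circle centered at z0 with radius r
Here z0 = -10i and r = 23
Locus: Circle centered at (0, -10) with radius 23


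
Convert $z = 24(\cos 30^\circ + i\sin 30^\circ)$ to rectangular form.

a = r cos θ = 24 * sqrt(3)/2 = 12*sqrt(3)
b = r sin θ = 24 * 1/2 = 12
z = 12*sqrt(3) + 12i


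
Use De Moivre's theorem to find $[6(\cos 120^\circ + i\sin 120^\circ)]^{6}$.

By De Moivre: z^n = r^n(cos(nθ) + i sin(nθ))
= 6^6(cos(6*120°) + i sin(6*120°))
= 46656(cos 0° + i sin 0°)
= 46656


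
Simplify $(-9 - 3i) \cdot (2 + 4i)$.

(a1*a2 - b1*b2) + (a1*b2 + b1*a2)i
= (-18 - (-12)) + (-36 + (-6))i
= -6 - 42i


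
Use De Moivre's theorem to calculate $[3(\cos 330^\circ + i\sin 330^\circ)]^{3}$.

By De Moivre: z^n = r^n(cos(nθ) + i sin(nθ))
= 3^3(cos(3*330°) + i sin(3*330°))
= 27(cos 270° + i sin 270°)
= -27i


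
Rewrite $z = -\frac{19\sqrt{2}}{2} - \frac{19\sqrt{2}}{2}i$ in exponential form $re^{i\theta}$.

r = |z| = sqrt((-19*sqrt(2)/2)^2 + (-19*sqrt(2)/2)^2) = sqrt(361/2 + 361/2) = sqrt(361) = 19
θ = arctan(b/a) = arctan(-13.435/-13.435) (quadrant-adjusted) = -135° = -3π/4
z = 19e^(-i*3π/4)


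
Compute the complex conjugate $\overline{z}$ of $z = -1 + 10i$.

If z = a + bi, then conjugate(z) = a - bi
conjugate(-1 + 10i) = -1 - 10i


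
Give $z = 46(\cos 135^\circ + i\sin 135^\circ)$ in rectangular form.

a = r cos θ = 46 * -sqrt(2)/2 = -23*sqrt(2)
b = r sin θ = 46 * sqrt(2)/2 = 23*sqrt(2)
z = -23*sqrt(2) + 23*sqrt(2)i


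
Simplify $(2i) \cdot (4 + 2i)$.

(a1*a2 - b1*b2) + (a1*b2 + b1*a2)i
= (0 - 4) + (0 + 8)i
= -4 + 8i


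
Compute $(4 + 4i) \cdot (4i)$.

(a1*a2 - b1*b2) + (a1*b2 + b1*a2)i
= (0 - 16) + (16 + 0)i
= -16 + 16i


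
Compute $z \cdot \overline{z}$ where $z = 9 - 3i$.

z * conjugate(z) = |z|^2 = a^2 + b^2
= 9^2 + (-3)^2 = 90


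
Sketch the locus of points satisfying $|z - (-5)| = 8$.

|z - z0| = r describes a circle centered at z0 with radius r
Here z0 = -5 and r = 8
Locus: Circle centered at (-5, 0) with radius 8


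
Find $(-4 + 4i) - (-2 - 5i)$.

(-4 - (-2)) + (4 - (-5))i = -2 + 9i


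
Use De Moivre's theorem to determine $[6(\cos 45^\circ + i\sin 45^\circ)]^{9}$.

By De Moivre: z^n = r^n(cos(nθ) + i sin(nθ))
= 6^9(cos(9*45°) + i sin(9*45°))
= 10077696(cos 45° + i sin 45°)
= 5038848*sqrt(2) + 5038848*sqrt(2)i


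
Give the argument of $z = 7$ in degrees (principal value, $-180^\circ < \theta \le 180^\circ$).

b = 0 and a > 0, so z lies on the positive real axis: θ = 0°


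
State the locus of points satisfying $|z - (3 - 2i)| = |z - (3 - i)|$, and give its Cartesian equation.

|z - z1| = |z - z2| means z is equidistant from z1 and z2,
i.e. the perpendicular bisector of the segment from (3, -2) to (3, -1) (midpoint (3, -3/2)).
With z = x + yi, square both sides:
(x - 3)^2 + (y - (-2))^2 = (x - 3)^2 + (y - (-1))^2
The x^2 and y^2 terms cancel: 0x + 2y = 10 - 13 = -3
Simplify: y = -3/2
Locus: Perpendicular bisector of the segment from (3, -2) to (3, -1): the line y = -3/2


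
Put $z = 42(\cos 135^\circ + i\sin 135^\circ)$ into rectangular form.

a = r cos θ = 42 * -sqrt(2)/2 = -21*sqrt(2)
b = r sin θ = 42 * sqrt(2)/2 = 21*sqrt(2)
z = -21*sqrt(2) + 21*sqrt(2)i


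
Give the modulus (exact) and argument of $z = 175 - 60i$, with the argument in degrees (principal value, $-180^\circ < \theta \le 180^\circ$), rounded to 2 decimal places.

|z| = sqrt(175^2 + (-60)^2) = 185
arg(z) = arctan(b/a) = arctan(-60/175) (quadrant-adjusted) = -18.92°


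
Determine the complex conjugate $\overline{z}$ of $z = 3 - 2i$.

If z = a + bi, then conjugate(z) = a - bi
conjugate(3 - 2i) = 3 + 2i


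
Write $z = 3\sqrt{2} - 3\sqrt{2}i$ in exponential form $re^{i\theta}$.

r = |z| = sqrt((3*sqrt(2))^2 + (-3*sqrt(2))^2) = sqrt(18 + 18) = sqrt(36) = 6
θ = arctan(b/a) = arctan(-4.2426/4.2426) (quadrant-adjusted) = -45° = -π/4
z = 6e^(-i*π/4)


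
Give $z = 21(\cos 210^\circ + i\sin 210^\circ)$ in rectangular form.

a = r cos θ = 21 * -sqrt(3)/2 = -21*sqrt(3)/2
b = r sin θ = 21 * -1/2 = -21/2
z = -21*sqrt(3)/2 - (21/2)i


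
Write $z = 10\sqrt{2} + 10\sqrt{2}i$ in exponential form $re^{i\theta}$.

r = |z| = sqrt((10*sqrt(2))^2 + (10*sqrt(2))^2) = sqrt(200 + 200) = sqrt(400) = 20
θ = arctan(b/a) = arctan(14.1421/14.1421) (quadrant-adjusted) = 45° = π/4
z = 20e^(i*π/4)


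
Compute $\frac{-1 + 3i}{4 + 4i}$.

Multiply numerator and denominator by conjugate (4 - 4i):
= (-1 + 3i)(4 - 4i) / (4^2 + 4^2)
= (8 + 16i) / 32
Divide through by 8: (1 + 2i) / 4
= 1/4 + (1/2)i


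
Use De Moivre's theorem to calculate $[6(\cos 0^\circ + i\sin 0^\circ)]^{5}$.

By De Moivre: z^n = r^n(cos(nθ) + i sin(nθ))
= 6^5(cos(5*0°) + i sin(5*0°))
= 7776(cos 0° + i sin 0°)
= 7776


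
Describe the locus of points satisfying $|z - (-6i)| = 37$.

|z - z0| = r describes a circle centered at z0 with radius r
Here z0 = -6i and r = 37
Locus: Circle centered at (0, -6) with radius 37


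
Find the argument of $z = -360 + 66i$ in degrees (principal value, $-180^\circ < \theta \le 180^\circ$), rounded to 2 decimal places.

θ = arctan(b/a) = arctan(66/-360) (quadrant-adjusted) = 169.61°


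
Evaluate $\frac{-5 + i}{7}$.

Divisor is real, so divide each part by 7:
= -5/7 + (1/7)i


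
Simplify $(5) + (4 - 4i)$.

(5 + 4) + (0 + (-4))i = 9 - 4i


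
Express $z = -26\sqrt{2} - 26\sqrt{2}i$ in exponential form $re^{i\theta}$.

r = |z| = sqrt((-26*sqrt(2))^2 + (-26*sqrt(2))^2) = sqrt(1352 + 1352) = sqrt(2704) = 52
θ = arctan(b/a) = arctan(-36.7696/-36.7696) (quadrant-adjusted) = 225° = 5π/4
z = 52e^(i*5π/4)


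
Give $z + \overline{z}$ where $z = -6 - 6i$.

z + conjugate(z) = (a + bi) + (a - bi) = 2a
= 2 * (-6) = -12


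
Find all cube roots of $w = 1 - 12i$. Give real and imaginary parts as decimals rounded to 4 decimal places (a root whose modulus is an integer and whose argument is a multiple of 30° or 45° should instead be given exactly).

|w| = sqrt(145) ≈ 12.041595, arg(w) ≈ 274.763642°
Root modulus = sqrt(145)^(1/3) ≈ 2.292071
Root arguments: θ_k = (arg(w) + 360°k)/3 for k = 0, 1, ..., 2
Compute each root as (root modulus)(cos θ_k + i sin θ_k) using full-precision intermediates, then round to 4 decimal places.
Roots: -0.0635 + 2.2912i, -1.9525 - 1.2006i, 2.0160 - 1.0906i


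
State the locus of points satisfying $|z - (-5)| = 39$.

|z - z0| = r describes a circle centered at z0 with radius r
Here z0 = -5 and r = 39
Locus: Circle centered at (-5, 0) with radius 39


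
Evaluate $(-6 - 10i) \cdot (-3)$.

(a1*a2 - b1*b2) + (a1*b2 + b1*a2)i
= (18 - 0) + (0 + 30)i
= 18 + 30i


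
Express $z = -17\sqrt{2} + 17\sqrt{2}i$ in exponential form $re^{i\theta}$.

r = |z| = sqrt((-17*sqrt(2))^2 + (17*sqrt(2))^2) = sqrt(578 + 578) = sqrt(1156) = 34
θ = arctan(b/a) = arctan(24.0416/-24.0416) (quadrant-adjusted) = 135° = 3π/4
z = 34e^(i*3π/4)


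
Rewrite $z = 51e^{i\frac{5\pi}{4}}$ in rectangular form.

a = r cos θ = 51 * -sqrt(2)/2 = -51*sqrt(2)/2
b = r sin θ = 51 * -sqrt(2)/2 = -51*sqrt(2)/2
z = -51*sqrt(2)/2 - (51*sqrt(2)/2)i


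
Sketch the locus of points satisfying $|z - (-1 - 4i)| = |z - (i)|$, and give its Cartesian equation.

|z - z1| = |z - z2| means z is equidistant from z1 and z2,
i.e. the perpendicular bisector of the segment from (-1, -4) to (0, 1) (midpoint (-1/2, -3/2)).
With z = x + yi, square both sides:
(x - (-1))^2 + (y - (-4))^2 = (x - 0)^2 + (y - 1)^2
The x^2 and y^2 terms cancel: 2x + 10y = 1 - 17 = -16
Simplify: x + 5y = -8
Locus: Perpendicular bisector of the segment from (-1, -4) to (0, 1): the line x + 5y = -8


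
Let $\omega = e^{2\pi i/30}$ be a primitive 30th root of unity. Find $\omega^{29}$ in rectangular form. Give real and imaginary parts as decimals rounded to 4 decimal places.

ω^29 = e^(2πi·29/30) = e^(i·29π/15)
= cos(29π/15) + i sin(29π/15)
= 0.9781 - 0.2079i


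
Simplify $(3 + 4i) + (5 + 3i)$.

(3 + 5) + (4 + 3)i = 8 + 7i


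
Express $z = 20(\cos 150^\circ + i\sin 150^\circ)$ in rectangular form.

a = r cos θ = 20 * -sqrt(3)/2 = -10*sqrt(3)
b = r sin θ = 20 * 1/2 = 10
z = -10*sqrt(3) + 10i


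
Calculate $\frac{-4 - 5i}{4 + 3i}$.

Multiply numerator and denominator by conjugate (4 - 3i):
= (-4 - 5i)(4 - 3i) / (4^2 + 3^2)
= (-31 - 8i) / 25
= -31/25 - (8/25)i


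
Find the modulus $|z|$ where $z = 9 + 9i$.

|z| = sqrt(a^2 + b^2) = sqrt(9^2 + 9^2) = sqrt(162) = sqrt(162)


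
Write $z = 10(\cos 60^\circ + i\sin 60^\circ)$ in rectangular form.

a = r cos θ = 10 * 1/2 = 5
b = r sin θ = 10 * sqrt(3)/2 = 5*sqrt(3)
z = 5 + 5*sqrt(3)i


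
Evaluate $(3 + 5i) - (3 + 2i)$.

(3 - 3) + (5 - 2)i = 3i


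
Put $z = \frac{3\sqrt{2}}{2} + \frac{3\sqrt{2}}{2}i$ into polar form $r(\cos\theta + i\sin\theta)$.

r = |z| = sqrt(a^2 + b^2) = sqrt((3*sqrt(2)/2)^2 + (3*sqrt(2)/2)^2) = sqrt(9/2 + 9/2) = sqrt(9) = 3
θ = arctan(b/a) = arctan(2.1213/2.1213) (quadrant-adjusted) = 45°
z = 3(cos 45° + i sin 45°)


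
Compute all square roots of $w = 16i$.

|w| = 16, arg(w) = 90°
Root modulus = 16^(1/2) = 4
Root arguments: θ_k = (90° + 360°k)/2 for k = 0, 1, ..., 1
Roots: 2*sqrt(2) + 2*sqrt(2)i, -2*sqrt(2) - 2*sqrt(2)i


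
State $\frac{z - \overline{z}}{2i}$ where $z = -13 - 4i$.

z - conjugate(z) = 2bi
(z - conjugate(z))/(2i) = 2bi/(2i) = b = -4


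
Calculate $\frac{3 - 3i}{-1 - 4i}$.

Multiply numerator and denominator by conjugate (-1 + 4i):
= (3 - 3i)(-1 + 4i) / ((-1)^2 + (-4)^2)
= (9 + 15i) / 17
= 9/17 + (15/17)i


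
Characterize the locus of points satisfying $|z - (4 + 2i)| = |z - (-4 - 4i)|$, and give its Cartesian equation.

|z - z1| = |z - z2| means z is equidistant from z1 and z2,
i.e. the perpendicular bisector of the segment from (4, 2) to (-4, -4) (midpoint (0, -1)).
With z = x + yi, square both sides:
(x - 4)^2 + (y - 2)^2 = (x - (-4))^2 + (y - (-4))^2
The x^2 and y^2 terms cancel: -16x + (-12)y = 32 - 20 = 12
Simplify: 4x + 3y = -3
Locus: Perpendicular bisector of the segment from (4, 2) to (-4, -4): the line 4x + 3y = -3


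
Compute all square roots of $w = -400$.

|w| = 400, arg(w) = 180°
Root modulus = 400^(1/2) = 20
Root arguments: θ_k = (180° + 360°k)/2 for k = 0, 1, ..., 1
Roots: 20i, -20i


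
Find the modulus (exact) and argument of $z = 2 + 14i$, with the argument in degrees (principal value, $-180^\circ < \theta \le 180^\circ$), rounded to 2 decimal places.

|z| = sqrt(2^2 + 14^2) = sqrt(200)
arg(z) = arctan(b/a) = arctan(14/2) (quadrant-adjusted) = 81.87°


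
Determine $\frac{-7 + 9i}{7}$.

Divisor is real, so divide each part by 7:
= -1 + (9/7)i


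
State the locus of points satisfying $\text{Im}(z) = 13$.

Im(z) = y where z = x + yi; the equation y = 13 is satisfied by all points with that y-coordinate
Locus: Horizontal line y = 13


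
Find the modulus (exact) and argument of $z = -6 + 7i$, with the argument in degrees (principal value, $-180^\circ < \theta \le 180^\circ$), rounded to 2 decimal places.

|z| = sqrt((-6)^2 + 7^2) = sqrt(85)
arg(z) = arctan(b/a) = arctan(7/-6) (quadrant-adjusted) = 130.60°


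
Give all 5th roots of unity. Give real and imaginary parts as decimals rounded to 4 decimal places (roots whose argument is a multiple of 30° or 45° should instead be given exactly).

ω_k = e^(2πik/5) = cos(2πk/5) + i sin(2πk/5) for k = 0, 1, ..., 4
Roots: 1, 0.3090 + 0.9511i, -0.8090 + 0.5878i, -0.8090 - 0.5878i, 0.3090 - 0.9511i


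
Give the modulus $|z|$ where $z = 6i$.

|z| = sqrt(a^2 + b^2) = sqrt(0^2 + 6^2) = sqrt(36) = 6


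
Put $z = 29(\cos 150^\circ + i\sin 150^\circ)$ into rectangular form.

a = r cos θ = 29 * -sqrt(3)/2 = -29*sqrt(3)/2
b = r sin θ = 29 * 1/2 = 29/2
z = -29*sqrt(3)/2 + (29/2)i


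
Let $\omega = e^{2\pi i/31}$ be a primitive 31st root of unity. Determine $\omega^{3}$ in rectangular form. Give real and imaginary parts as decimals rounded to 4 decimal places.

ω^3 = e^(2πi·3/31) = e^(i·6π/31)
= cos(6π/31) + i sin(6π/31)
= 0.8208 + 0.5713i


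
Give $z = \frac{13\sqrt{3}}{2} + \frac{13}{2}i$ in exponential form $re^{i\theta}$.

r = |z| = sqrt((13*sqrt(3)/2)^2 + (13/2)^2) = sqrt(507/4 + 169/4) = sqrt(169) = 13
θ = arctan(b/a) = arctan(6.5/11.2583) (quadrant-adjusted) = 30° = π/6
z = 13e^(i*π/6)


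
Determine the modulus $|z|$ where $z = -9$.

|z| = sqrt(a^2 + b^2) = sqrt((-9)^2 + 0^2) = sqrt(81) = 9


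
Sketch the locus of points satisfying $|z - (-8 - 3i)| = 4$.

|z - z0| = r describes a circle centered at z0 with radius r
Here z0 = -8 - 3i and r = 4
Locus: Circle centered at (-8, -3) with radius 4


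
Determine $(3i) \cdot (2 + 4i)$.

(a1*a2 - b1*b2) + (a1*b2 + b1*a2)i
= (0 - 12) + (0 + 6)i
= -12 + 6i


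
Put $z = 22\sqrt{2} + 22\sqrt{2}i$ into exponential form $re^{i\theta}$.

r = |z| = sqrt((22*sqrt(2))^2 + (22*sqrt(2))^2) = sqrt(968 + 968) = sqrt(1936) = 44
θ = arctan(b/a) = arctan(31.1127/31.1127) (quadrant-adjusted) = 45° = π/4
z = 44e^(i*π/4)


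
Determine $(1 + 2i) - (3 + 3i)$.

(1 - 3) + (2 - 3)i = -2 - i


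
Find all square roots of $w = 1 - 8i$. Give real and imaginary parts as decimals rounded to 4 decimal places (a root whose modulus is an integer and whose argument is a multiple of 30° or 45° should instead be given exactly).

|w| = sqrt(65) ≈ 8.062258, arg(w) ≈ 277.125016°
Root modulus = sqrt(65)^(1/2) ≈ 2.839412
Root arguments: θ_k = (arg(w) + 360°k)/2 for k = 0, 1, ..., 1
Compute each root as (root modulus)(cos θ_k + i sin θ_k) using full-precision intermediates, then round to 4 decimal places.
Roots: -2.1286 + 1.8791i, 2.1286 - 1.8791i


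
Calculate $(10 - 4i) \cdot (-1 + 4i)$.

(a1*a2 - b1*b2) + (a1*b2 + b1*a2)i
= (-10 - (-16)) + (40 + 4)i
= 6 + 44i


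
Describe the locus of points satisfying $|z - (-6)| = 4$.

|z - z0| = r describes a circle centered at z0 with radius r
Here z0 = -6 and r = 4
Locus: Circle centered at (-6, 0) with radius 4


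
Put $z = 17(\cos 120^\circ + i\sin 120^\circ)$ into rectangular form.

a = r cos θ = 17 * -1/2 = -17/2
b = r sin θ = 17 * sqrt(3)/2 = 17*sqrt(3)/2
z = -17/2 + (17*sqrt(3)/2)i


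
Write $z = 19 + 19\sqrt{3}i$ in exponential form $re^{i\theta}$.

r = |z| = sqrt((19)^2 + (19*sqrt(3))^2) = sqrt(361 + 1083) = sqrt(1444) = 38
θ = arctan(b/a) = arctan(32.909/19) (quadrant-adjusted) = 60° = π/3
z = 38e^(i*π/3)


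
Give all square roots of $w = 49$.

|w| = 49, arg(w) = 0°
Root modulus = 49^(1/2) = 7
Root arguments: θ_k = (0° + 360°k)/2 for k = 0, 1, ..., 1
Roots: 7, -7


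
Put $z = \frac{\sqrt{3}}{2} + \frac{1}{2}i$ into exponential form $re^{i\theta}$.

r = |z| = sqrt((sqrt(3)/2)^2 + (1/2)^2) = sqrt(3/4 + 1/4) = sqrt(1) = 1
θ = arctan(b/a) = arctan(0.5/0.866) (quadrant-adjusted) = 30° = π/6
z = 1e^(i*π/6)


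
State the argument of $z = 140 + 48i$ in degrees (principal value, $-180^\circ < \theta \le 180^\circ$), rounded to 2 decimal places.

θ = arctan(b/a) = arctan(48/140) (quadrant-adjusted) = 18.92°


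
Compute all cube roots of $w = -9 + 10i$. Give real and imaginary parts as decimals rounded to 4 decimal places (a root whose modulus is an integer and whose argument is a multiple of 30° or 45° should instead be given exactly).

|w| = sqrt(181) ≈ 13.453624, arg(w) ≈ 131.987212°
Root modulus = sqrt(181)^(1/3) ≈ 2.378372
Root arguments: θ_k = (arg(w) + 360°k)/3 for k = 0, 1, ..., 2
Compute each root as (root modulus)(cos θ_k + i sin θ_k) using full-precision intermediates, then round to 4 decimal places.
Roots: 1.7110 + 1.6520i, -2.2862 + 0.6557i, 0.5752 - 2.3078i


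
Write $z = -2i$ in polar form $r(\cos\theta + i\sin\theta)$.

r = |z| = sqrt(a^2 + b^2) = sqrt((0)^2 + (-2)^2) = sqrt(0 + 4) = sqrt(4) = 2
a = 0 and b < 0, so z lies on the negative imaginary axis: θ = 270°
z = 2(cos 270° + i sin 270°)


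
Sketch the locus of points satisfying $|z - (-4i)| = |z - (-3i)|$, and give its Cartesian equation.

|z - z1| = |z - z2| means z is equidistant from z1 and z2,
i.e. the perpendicular bisector of the segment from (0, -4) to (0, -3) (midpoint (0, -7/2)).
With z = x + yi, square both sides:
(x - 0)^2 + (y - (-4))^2 = (x - 0)^2 + (y - (-3))^2
The x^2 and y^2 terms cancel: 0x + 2y = 9 - 16 = -7
Simplify: y = -7/2
Locus: Perpendicular bisector of the segment from (0, -4) to (0, -3): the line y = -7/2


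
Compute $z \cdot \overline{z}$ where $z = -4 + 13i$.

z * conjugate(z) = |z|^2 = a^2 + b^2
= (-4)^2 + 13^2 = 185


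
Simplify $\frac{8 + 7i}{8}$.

Divisor is real, so divide each part by 8:
= 1 + (7/8)i


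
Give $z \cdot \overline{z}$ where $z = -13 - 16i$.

z * conjugate(z) = |z|^2 = a^2 + b^2
= (-13)^2 + (-16)^2 = 425


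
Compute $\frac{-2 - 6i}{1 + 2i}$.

Multiply numerator and denominator by conjugate (1 - 2i):
= (-2 - 6i)(1 - 2i) / (1^2 + 2^2)
= (-14 - 2i) / 5
= -14/5 - (2/5)i


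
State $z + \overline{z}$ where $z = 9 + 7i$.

z + conjugate(z) = (a + bi) + (a - bi) = 2a
= 2 * 9 = 18


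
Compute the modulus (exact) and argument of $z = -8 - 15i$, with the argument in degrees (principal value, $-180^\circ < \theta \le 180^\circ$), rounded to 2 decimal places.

|z| = sqrt((-8)^2 + (-15)^2) = 17
arg(z) = arctan(b/a) = arctan(-15/-8) (quadrant-adjusted) = -118.07°


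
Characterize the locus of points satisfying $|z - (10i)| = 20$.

|z - z0| = r describes a circle centered at z0 with radius r
Here z0 = 10i and r = 20
Locus: Circle centered at (0, 10) with radius 20


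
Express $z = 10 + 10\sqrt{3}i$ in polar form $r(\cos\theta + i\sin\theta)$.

r = |z| = sqrt(a^2 + b^2) = sqrt((10)^2 + (10*sqrt(3))^2) = sqrt(100 + 300) = sqrt(400) = 20
θ = arctan(b/a) = arctan(17.3205/10) (quadrant-adjusted) = 60°
z = 20(cos 60° + i sin 60°)


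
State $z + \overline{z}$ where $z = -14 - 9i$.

z + conjugate(z) = (a + bi) + (a - bi) = 2a
= 2 * (-14) = -28


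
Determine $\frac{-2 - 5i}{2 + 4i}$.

Multiply numerator and denominator by conjugate (2 - 4i):
= (-2 - 5i)(2 - 4i) / (2^2 + 4^2)
= (-24 - 2i) / 20
Divide through by 2: (-12 - i) / 10
= -6/5 - (1/10)i


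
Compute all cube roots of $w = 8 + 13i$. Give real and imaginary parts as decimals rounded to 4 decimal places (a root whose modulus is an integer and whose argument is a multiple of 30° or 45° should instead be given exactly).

|w| = sqrt(233) ≈ 15.264338, arg(w) ≈ 58.392498°
Root modulus = sqrt(233)^(1/3) ≈ 2.480615
Root arguments: θ_k = (arg(w) + 360°k)/3 for k = 0, 1, ..., 2
Compute each root as (root modulus)(cos θ_k + i sin θ_k) using full-precision intermediates, then round to 4 decimal places.
Roots: 2.3388 + 0.8266i, -1.8853 + 1.6122i, -0.4536 - 2.4388i


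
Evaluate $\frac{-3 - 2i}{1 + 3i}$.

Multiply numerator and denominator by conjugate (1 - 3i):
= (-3 - 2i)(1 - 3i) / (1^2 + 3^2)
= (-9 + 7i) / 10
= -9/10 + (7/10)i


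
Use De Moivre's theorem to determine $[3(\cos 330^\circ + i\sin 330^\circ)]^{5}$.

By De Moivre: z^n = r^n(cos(nθ) + i sin(nθ))
= 3^5(cos(5*330°) + i sin(5*330°))
= 243(cos 210° + i sin 210°)
= -243*sqrt(3)/2 - (243/2)i


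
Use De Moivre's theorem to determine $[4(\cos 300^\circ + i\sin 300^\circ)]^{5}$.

By De Moivre: z^n = r^n(cos(nθ) + i sin(nθ))
= 4^5(cos(5*300°) + i sin(5*300°))
= 1024(cos 60° + i sin 60°)
= 512 + 512*sqrt(3)i


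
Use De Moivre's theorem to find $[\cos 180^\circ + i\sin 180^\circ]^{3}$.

By De Moivre: z^n = r^n(cos(nθ) + i sin(nθ))
= 1^3(cos(3*180°) + i sin(3*180°))
= 1(cos 180° + i sin 180°)
= -1


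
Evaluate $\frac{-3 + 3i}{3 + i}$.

Multiply numerator and denominator by conjugate (3 - i):
= (-3 + 3i)(3 - i) / (3^2 + 1^2)
= (-6 + 12i) / 10
Divide through by 2: (-3 + 6i) / 5
= -3/5 + (6/5)i


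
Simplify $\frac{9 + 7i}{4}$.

Divisor is real, so divide each part by 4:
= 9/4 + (7/4)i


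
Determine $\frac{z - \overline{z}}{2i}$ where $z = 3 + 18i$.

z - conjugate(z) = 2bi
(z - conjugate(z))/(2i) = 2bi/(2i) = b = 18


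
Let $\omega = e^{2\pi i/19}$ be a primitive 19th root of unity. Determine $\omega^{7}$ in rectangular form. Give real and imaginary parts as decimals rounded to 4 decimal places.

ω^7 = e^(2πi·7/19) = e^(i·14π/19)
= cos(14π/19) + i sin(14π/19)
= -0.6773 + 0.7357i


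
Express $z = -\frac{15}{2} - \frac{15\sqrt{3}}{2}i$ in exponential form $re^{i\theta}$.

r = |z| = sqrt((-15/2)^2 + (-15*sqrt(3)/2)^2) = sqrt(225/4 + 675/4) = sqrt(225) = 15
θ = arctan(b/a) = arctan(-12.9904/-7.5) (quadrant-adjusted) = -120° = -2π/3
z = 15e^(-i*2π/3)


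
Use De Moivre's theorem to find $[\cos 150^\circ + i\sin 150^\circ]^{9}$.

By De Moivre: z^n = r^n(cos(nθ) + i sin(nθ))
= 1^9(cos(9*150°) + i sin(9*150°))
= 1(cos 270° + i sin 270°)
= -i


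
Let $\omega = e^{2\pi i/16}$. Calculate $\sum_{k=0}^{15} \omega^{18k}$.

Let ζ = ω^18 = e^(2πi·18/16). Since 16 ∤ 18, ζ ≠ 1.
Sum = Σ_{k=0}^{15} ζ^k = (ζ^16 - 1)/(ζ - 1) = (ω^{18·16} - 1)/(ζ - 1) = (1 - 1)/(ζ - 1) = 0


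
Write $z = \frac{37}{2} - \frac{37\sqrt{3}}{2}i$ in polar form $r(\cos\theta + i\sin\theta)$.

r = |z| = sqrt(a^2 + b^2) = sqrt((37/2)^2 + (-37*sqrt(3)/2)^2) = sqrt(1369/4 + 4107/4) = sqrt(1369) = 37
θ = arctan(b/a) = arctan(-32.0429/18.5) (quadrant-adjusted) = 300°
z = 37(cos 300° + i sin 300°)


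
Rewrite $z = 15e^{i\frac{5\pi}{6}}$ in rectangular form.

a = r cos θ = 15 * -sqrt(3)/2 = -15*sqrt(3)/2
b = r sin θ = 15 * 1/2 = 15/2
z = -15*sqrt(3)/2 + (15/2)i


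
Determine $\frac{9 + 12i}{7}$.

Divisor is real, so divide each part by 7:
= 9/7 + (12/7)i


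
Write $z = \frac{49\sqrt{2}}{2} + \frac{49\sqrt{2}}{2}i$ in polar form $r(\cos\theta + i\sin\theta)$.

r = |z| = sqrt(a^2 + b^2) = sqrt((49*sqrt(2)/2)^2 + (49*sqrt(2)/2)^2) = sqrt(2401/2 + 2401/2) = sqrt(2401) = 49
θ = arctan(b/a) = arctan(34.6482/34.6482) (quadrant-adjusted) = 45°
z = 49(cos 45° + i sin 45°)


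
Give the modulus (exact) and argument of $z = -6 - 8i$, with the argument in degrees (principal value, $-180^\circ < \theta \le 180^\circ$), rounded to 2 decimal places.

|z| = sqrt((-6)^2 + (-8)^2) = 10
arg(z) = arctan(b/a) = arctan(-8/-6) (quadrant-adjusted) = -126.87°


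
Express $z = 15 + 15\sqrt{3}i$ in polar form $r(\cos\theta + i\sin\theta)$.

r = |z| = sqrt(a^2 + b^2) = sqrt((15)^2 + (15*sqrt(3))^2) = sqrt(225 + 675) = sqrt(900) = 30
θ = arctan(b/a) = arctan(25.9808/15) (quadrant-adjusted) = 60°
z = 30(cos 60° + i sin 60°)


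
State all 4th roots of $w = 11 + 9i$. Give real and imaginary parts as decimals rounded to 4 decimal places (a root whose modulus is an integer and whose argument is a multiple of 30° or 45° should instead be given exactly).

|w| = sqrt(202) ≈ 14.212670, arg(w) ≈ 39.289407°
Root modulus = sqrt(202)^(1/4) ≈ 1.941641
Root arguments: θ_k = (arg(w) + 360°k)/4 for k = 0, 1, ..., 3
Compute each root as (root modulus)(cos θ_k + i sin θ_k) using full-precision intermediates, then round to 4 decimal places.
Roots: 1.9132 + 0.3312i, -0.3312 + 1.9132i, -1.9132 - 0.3312i, 0.3312 - 1.9132i


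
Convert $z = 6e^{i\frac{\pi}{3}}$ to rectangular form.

a = r cos θ = 6 * 1/2 = 3
b = r sin θ = 6 * sqrt(3)/2 = 3*sqrt(3)
z = 3 + 3*sqrt(3)i


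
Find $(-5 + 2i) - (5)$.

(-5 - 5) + (2 - 0)i = -10 + 2i


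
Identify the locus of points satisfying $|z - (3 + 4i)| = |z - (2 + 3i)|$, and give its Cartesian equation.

|z - z1| = |z - z2| means z is equidistant from z1 and z2,
i.e. the perpendicular bisector of the segment from (3, 4) to (2, 3) (midpoint (5/2, 7/2)).
With z = x + yi, square both sides:
(x - 3)^2 + (y - 4)^2 = (x - 2)^2 + (y - 3)^2
The x^2 and y^2 terms cancel: -2x + (-2)y = 13 - 25 = -12
Simplify: x + y = 6
Locus: Perpendicular bisector of the segment from (3, 4) to (2, 3): the line x + y = 6


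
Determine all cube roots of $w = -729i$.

|w| = 729, arg(w) = 270°
Root modulus = 729^(1/3) = 9
Root arguments: θ_k = (270° + 360°k)/3 for k = 0, 1, ..., 2
Roots: 9i, -9*sqrt(3)/2 - (9/2)i, 9*sqrt(3)/2 - (9/2)i


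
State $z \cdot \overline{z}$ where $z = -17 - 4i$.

z * conjugate(z) = |z|^2 = a^2 + b^2
= (-17)^2 + (-4)^2 = 305


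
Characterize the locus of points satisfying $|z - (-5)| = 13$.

|z - z0| = r describes a circle centered at z0 with radius r
Here z0 = -5 and r = 13
Locus: Circle centered at (-5, 0) with radius 13


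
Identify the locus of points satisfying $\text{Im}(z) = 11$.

Im(z) = y where z = x + yi; the equation y = 11 is satisfied by all points with that y-coordinate
Locus: Horizontal line y = 11


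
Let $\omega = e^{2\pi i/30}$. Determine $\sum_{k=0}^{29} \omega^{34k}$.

Let ζ = ω^34 = e^(2πi·34/30). Since 30 ∤ 34, ζ ≠ 1.
Sum = Σ_{k=0}^{29} ζ^k = (ζ^30 - 1)/(ζ - 1) = (ω^{34·30} - 1)/(ζ - 1) = (1 - 1)/(ζ - 1) = 0


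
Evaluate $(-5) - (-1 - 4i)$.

(-5 - (-1)) + (0 - (-4))i = -4 + 4i


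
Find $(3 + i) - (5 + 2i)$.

(3 - 5) + (1 - 2)i = -2 - i


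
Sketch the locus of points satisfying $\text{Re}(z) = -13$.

Re(z) = x where z = x + yi; the equation x = -13 is satisfied by all points with that x-coordinate
Locus: Vertical line x = -13


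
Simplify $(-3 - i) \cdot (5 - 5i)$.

(a1*a2 - b1*b2) + (a1*b2 + b1*a2)i
= (-15 - 5) + (15 + (-5))i
= -20 + 10i


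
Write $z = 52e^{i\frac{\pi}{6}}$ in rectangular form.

a = r cos θ = 52 * sqrt(3)/2 = 26*sqrt(3)
b = r sin θ = 52 * 1/2 = 26
z = 26*sqrt(3) + 26i


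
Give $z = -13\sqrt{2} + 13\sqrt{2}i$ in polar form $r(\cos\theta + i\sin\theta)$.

r = |z| = sqrt(a^2 + b^2) = sqrt((-13*sqrt(2))^2 + (13*sqrt(2))^2) = sqrt(338 + 338) = sqrt(676) = 26
θ = arctan(b/a) = arctan(18.3848/-18.3848) (quadrant-adjusted) = 135°
z = 26(cos 135° + i sin 135°)


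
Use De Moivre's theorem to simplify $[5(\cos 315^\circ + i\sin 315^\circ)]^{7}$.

By De Moivre: z^n = r^n(cos(nθ) + i sin(nθ))
= 5^7(cos(7*315°) + i sin(7*315°))
= 78125(cos 45° + i sin 45°)
= 78125*sqrt(2)/2 + (78125*sqrt(2)/2)i


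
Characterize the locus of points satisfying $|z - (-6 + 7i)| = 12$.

|z - z0| = r describes a circle centered at z0 with radius r
Here z0 = -6 + 7i and r = 12
Locus: Circle centered at (-6, 7) with radius 12


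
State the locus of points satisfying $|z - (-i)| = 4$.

|z - z0| = r describes a circle centered at z0 with radius r
Here z0 = -i and r = 4
Locus: Circle centered at (0, -1) with radius 4


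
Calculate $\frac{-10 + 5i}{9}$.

Divisor is real, so divide each part by 9:
= -10/9 + (5/9)i


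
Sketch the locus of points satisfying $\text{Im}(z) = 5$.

Im(z) = y where z = x + yi; the equation y = 5 is satisfied by all points with that y-coordinate
Locus: Horizontal line y = 5


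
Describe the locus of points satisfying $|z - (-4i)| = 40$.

|z - z0| = r describes a circle centered at z0 with radius r
Here z0 = -4i and r = 40
Locus: Circle centered at (0, -4) with radius 40


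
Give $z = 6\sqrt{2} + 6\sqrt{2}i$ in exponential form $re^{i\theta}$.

r = |z| = sqrt((6*sqrt(2))^2 + (6*sqrt(2))^2) = sqrt(72 + 72) = sqrt(144) = 12
θ = arctan(b/a) = arctan(8.4853/8.4853) (quadrant-adjusted) = 45° = π/4
z = 12e^(i*π/4)


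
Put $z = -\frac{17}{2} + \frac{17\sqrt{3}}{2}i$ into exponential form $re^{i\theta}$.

r = |z| = sqrt((-17/2)^2 + (17*sqrt(3)/2)^2) = sqrt(289/4 + 867/4) = sqrt(289) = 17
θ = arctan(b/a) = arctan(14.7224/-8.5) (quadrant-adjusted) = 120° = 2π/3
z = 17e^(i*2π/3)


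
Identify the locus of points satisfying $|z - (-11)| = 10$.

|z - z0| = r describes a circle centered at z0 with radius r
Here z0 = -11 and r = 10
Locus: Circle centered at (-11, 0) with radius 10


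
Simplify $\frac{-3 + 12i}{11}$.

Divisor is real, so divide each part by 11:
= -3/11 + (12/11)i


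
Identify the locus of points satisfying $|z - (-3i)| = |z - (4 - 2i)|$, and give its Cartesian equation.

|z - z1| = |z - z2| means z is equidistant from z1 and z2,
i.e. the perpendicular bisector of the segment from (0, -3) to (4, -2) (midpoint (2, -5/2)).
With z = x + yi, square both sides:
(x - 0)^2 + (y - (-3))^2 = (x - 4)^2 + (y - (-2))^2
The x^2 and y^2 terms cancel: 8x + 2y = 20 - 9 = 11
Simplify: 8x + 2y = 11
Locus: Perpendicular bisector of the segment from (0, -3) to (4, -2): the line 8x + 2y = 11


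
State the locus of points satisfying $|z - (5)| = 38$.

|z - z0| = r describes a circle centered at z0 with radius r
Here z0 = 5 and r = 38
Locus: Circle centered at (5, 0) with radius 38


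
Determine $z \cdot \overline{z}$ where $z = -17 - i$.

z * conjugate(z) = |z|^2 = a^2 + b^2
= (-17)^2 + (-1)^2 = 290


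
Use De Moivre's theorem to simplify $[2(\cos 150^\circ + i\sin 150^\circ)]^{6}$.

By De Moivre: z^n = r^n(cos(nθ) + i sin(nθ))
= 2^6(cos(6*150°) + i sin(6*150°))
= 64(cos 180° + i sin 180°)
= -64


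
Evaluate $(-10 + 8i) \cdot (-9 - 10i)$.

(a1*a2 - b1*b2) + (a1*b2 + b1*a2)i
= (90 - (-80)) + (100 + (-72))i
= 170 + 28i


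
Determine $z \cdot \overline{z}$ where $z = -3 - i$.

z * conjugate(z) = |z|^2 = a^2 + b^2
= (-3)^2 + (-1)^2 = 10


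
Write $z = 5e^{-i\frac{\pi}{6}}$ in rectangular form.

a = r cos θ = 5 * sqrt(3)/2 = 5*sqrt(3)/2
b = r sin θ = 5 * -1/2 = -5/2
z = 5*sqrt(3)/2 - (5/2)i


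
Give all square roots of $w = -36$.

|w| = 36, arg(w) = 180°
Root modulus = 36^(1/2) = 6
Root arguments: θ_k = (180° + 360°k)/2 for k = 0, 1, ..., 1
Roots: 6i, -6i


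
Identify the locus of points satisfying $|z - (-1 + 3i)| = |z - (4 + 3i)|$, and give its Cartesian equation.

|z - z1| = |z - z2| means z is equidistant from z1 and z2,
i.e. the perpendicular bisector of the segment from (-1, 3) to (4, 3) (midpoint (3/2, 3)).
With z = x + yi, square both sides:
(x - (-1))^2 + (y - 3)^2 = (x - 4)^2 + (y - 3)^2
The x^2 and y^2 terms cancel: 10x + 0y = 25 - 10 = 15
Simplify: x = 3/2
Locus: Perpendicular bisector of the segment from (-1, 3) to (4, 3): the line x = 3/2


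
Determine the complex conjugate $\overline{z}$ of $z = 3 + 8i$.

If z = a + bi, then conjugate(z) = a - bi
conjugate(3 + 8i) = 3 - 8i


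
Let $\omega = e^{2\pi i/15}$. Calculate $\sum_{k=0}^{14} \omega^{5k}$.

Let ζ = ω^5 = e^(2πi·5/15). Since 15 ∤ 5, ζ ≠ 1.
Sum = Σ_{k=0}^{14} ζ^k = (ζ^15 - 1)/(ζ - 1) = (ω^{5·15} - 1)/(ζ - 1) = (1 - 1)/(ζ - 1) = 0


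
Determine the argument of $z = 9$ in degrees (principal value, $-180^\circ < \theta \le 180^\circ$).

b = 0 and a > 0, so z lies on the positive real axis: θ = 0°


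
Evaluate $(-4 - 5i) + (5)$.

(-4 + 5) + (-5 + 0)i = 1 - 5i


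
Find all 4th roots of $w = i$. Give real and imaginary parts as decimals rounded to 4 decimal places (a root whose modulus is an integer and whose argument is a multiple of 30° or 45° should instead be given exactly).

|w| = 1, arg(w) = 90°
Root modulus = 1^(1/4) = 1
Root arguments: θ_k = (90° + 360°k)/4 for k = 0, 1, ..., 3
Compute each root as (root modulus)(cos θ_k + i sin θ_k) using full-precision intermediates, then round to 4 decimal places.
Roots: 0.9239 + 0.3827i, -0.3827 + 0.9239i, -0.9239 - 0.3827i, 0.3827 - 0.9239i
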